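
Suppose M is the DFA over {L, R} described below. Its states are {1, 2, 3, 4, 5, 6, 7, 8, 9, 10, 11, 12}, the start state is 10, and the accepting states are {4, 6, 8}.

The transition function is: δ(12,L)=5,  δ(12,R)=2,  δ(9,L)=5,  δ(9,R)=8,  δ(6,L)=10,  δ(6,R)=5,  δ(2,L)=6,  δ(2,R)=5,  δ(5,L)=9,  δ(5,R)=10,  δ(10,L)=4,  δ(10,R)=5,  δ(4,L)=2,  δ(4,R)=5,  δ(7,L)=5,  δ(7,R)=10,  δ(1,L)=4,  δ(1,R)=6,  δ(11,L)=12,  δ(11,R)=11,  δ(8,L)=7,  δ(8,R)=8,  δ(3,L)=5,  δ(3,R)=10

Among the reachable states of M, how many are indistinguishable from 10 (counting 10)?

States {1,3,11,12} cannot be reached from the start state, so discard them.
Start with accepting vs non-accepting: {4,6,8} | {2,5,7,9,10}.
Split {4,6,8} by δ(·,R) → {4,6} and {8}.
Refine {2,5,7,9,10} on symbol L: members go to different blocks, giving {5,7,9} and {2,10}.
Refine {5,7,9} on symbol R: members go to different blocks, giving {5,7} and {9}.
Refine {5,7} on symbol L: members go to different blocks, giving {5} and {7}.
The partition is now stable with 6 blocks: {4,6} | {5} | {8} | {2,10} | {9} | {7}.
The equivalence class containing 10 is {2,10}, of size 2.

2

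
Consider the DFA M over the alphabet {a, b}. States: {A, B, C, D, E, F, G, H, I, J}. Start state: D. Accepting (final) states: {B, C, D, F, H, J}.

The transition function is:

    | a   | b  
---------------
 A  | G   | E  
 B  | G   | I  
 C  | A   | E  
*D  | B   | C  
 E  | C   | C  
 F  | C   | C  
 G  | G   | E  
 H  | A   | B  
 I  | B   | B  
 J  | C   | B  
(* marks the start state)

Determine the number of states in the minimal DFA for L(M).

4

States {F,H,J} cannot be reached from the start state, so discard them.
Initial partition by acceptance: {B,C,D} | {A,E,G,I}.
Split {B,C,D} by δ(·,a) → {B,C} and {D}.
Split {A,E,G,I} by δ(·,a) → {A,G} and {E,I}.
The partition is now stable with 4 blocks: {B,C} | {A,G} | {D} | {E,I}.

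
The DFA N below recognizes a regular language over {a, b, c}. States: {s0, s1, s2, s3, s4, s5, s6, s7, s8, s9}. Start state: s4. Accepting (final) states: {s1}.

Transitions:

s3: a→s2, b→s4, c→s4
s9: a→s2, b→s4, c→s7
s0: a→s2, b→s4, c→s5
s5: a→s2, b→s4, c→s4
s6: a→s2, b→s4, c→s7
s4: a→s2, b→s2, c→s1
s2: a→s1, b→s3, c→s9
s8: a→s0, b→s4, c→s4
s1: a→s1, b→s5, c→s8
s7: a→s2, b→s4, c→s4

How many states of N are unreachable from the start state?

No path from s4 leads to s6; the other 9 states are all reachable.

1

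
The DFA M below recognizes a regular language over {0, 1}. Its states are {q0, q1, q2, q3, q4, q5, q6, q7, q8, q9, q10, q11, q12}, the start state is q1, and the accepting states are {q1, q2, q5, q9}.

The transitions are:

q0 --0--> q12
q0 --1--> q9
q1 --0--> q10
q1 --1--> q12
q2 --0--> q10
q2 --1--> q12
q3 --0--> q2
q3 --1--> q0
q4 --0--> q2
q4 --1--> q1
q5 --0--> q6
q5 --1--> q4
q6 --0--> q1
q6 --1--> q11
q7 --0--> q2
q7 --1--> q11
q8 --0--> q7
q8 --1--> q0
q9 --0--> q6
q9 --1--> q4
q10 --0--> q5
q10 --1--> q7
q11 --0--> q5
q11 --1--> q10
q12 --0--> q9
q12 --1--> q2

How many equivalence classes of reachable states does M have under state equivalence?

3

Reachable states from the start: {q1,q2,q4,q5,q6,q7,q9,q10,q11,q12}. Unreachable: {q0,q3,q8} — drop them.
Start with accepting vs non-accepting: {q1,q2,q5,q9} | {q4,q6,q7,q10,q11,q12}.
Refine {q4,q6,q7,q10,q11,q12} on symbol 1: members go to different blocks, giving {q6,q7,q10,q11} and {q4,q12}.
No further refinement is possible. Final partition (3 blocks): {q1,q2,q5,q9} | {q6,q7,q10,q11} | {q4,q12}.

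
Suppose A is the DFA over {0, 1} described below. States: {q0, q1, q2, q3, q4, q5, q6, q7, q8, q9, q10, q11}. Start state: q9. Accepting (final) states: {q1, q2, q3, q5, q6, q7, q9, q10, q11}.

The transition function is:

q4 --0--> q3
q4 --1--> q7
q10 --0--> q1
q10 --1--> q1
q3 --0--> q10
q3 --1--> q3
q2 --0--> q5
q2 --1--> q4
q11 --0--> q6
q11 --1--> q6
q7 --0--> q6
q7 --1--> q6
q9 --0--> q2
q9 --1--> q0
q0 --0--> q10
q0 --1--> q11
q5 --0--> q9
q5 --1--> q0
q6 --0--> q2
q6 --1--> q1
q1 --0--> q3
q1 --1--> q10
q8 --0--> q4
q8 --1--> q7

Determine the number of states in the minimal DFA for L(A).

5

First remove the unreachable states {q8}; 11 states remain.
P0 = {q1,q2,q3,q5,q6,q7,q9,q10,q11} | {q0,q4}.
Refine {q1,q2,q3,q5,q6,q7,q9,q10,q11} on symbol 1: members go to different blocks, giving {q1,q3,q6,q7,q10,q11} and {q2,q5,q9}.
On input 0, block {q1,q3,q6,q7,q10,q11} splits into {q1,q3,q7,q10,q11} and {q6}.
Refine {q1,q3,q7,q10,q11} on symbol 0: members go to different blocks, giving {q1,q3,q10} and {q7,q11}.
The partition is now stable with 5 blocks: {q1,q3,q10} | {q0,q4} | {q2,q5,q9} | {q6} | {q7,q11}.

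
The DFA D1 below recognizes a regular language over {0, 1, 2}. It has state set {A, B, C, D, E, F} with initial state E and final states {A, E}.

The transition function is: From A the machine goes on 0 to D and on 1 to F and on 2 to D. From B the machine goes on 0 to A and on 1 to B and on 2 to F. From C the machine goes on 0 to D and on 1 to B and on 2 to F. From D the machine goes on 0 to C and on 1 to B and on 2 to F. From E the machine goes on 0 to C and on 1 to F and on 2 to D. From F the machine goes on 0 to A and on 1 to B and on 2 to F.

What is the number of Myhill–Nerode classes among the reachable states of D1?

3

Every state is reachable, so we keep all 6.
P0 = {A,E} | {B,C,D,F}.
Split {B,C,D,F} by δ(·,0) → {B,F} and {C,D}.
Stable partition: {A,E} | {B,F} | {C,D} — 3 equivalence classes.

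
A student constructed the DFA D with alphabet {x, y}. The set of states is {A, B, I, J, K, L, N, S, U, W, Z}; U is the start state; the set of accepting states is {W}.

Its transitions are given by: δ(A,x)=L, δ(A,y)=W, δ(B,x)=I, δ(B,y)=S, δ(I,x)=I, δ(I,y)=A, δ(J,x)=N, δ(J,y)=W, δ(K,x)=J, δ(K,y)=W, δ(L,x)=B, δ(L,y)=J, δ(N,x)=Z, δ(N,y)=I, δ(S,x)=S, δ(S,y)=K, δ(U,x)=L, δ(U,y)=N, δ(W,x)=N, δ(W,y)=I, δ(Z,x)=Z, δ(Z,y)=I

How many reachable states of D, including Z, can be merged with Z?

All states are reachable from the start state.
P0 = {W} | {A,B,I,J,K,L,N,S,U,Z}.
Refine {A,B,I,J,K,L,N,S,U,Z} on symbol y: members go to different blocks, giving {B,I,L,N,S,U,Z} and {A,J,K}.
Refine {B,I,L,N,S,U,Z} on symbol y: members go to different blocks, giving {B,N,U,Z} and {I,L,S}.
Split {B,N,U,Z} by δ(·,x) → {N,Z} and {B,U}.
Refine {A,J,K} on symbol x: members go to different blocks, giving {J} and {K} and {A}.
Refine {I,L,S} on symbol x: members go to different blocks, giving {I,S} and {L}.
Split {I,S} by δ(·,y) → {S} and {I}.
Refine {B,U} on symbol x: members go to different blocks, giving {U} and {B}.
No further refinement is possible. Final partition (10 blocks): {W} | {N,Z} | {J} | {S} | {U} | {K} | {A} | {L} | {I} | {B}.
State Z belongs to the block {N,Z}, which has 2 states.

2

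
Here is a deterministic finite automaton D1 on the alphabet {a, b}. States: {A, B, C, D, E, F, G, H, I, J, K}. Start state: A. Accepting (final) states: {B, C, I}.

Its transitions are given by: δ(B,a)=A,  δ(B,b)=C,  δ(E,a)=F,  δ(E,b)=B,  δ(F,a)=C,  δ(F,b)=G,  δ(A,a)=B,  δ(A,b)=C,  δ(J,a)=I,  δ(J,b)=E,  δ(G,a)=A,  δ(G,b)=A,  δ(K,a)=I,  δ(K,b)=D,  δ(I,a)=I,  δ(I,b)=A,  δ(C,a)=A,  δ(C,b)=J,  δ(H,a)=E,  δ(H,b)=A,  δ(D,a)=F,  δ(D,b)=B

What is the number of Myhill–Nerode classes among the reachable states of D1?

8

First remove the unreachable states {D,H,K}; 8 states remain.
Initial partition by acceptance: {B,C,I} | {A,E,F,G,J}.
Refine {B,C,I} on symbol a: members go to different blocks, giving {B,C} and {I}.
Split {B,C} by δ(·,b) → {B} and {C}.
Refine {A,E,F,G,J} on symbol a: members go to different blocks, giving {E,G} and {A} and {F} and {J}.
Split {E,G} by δ(·,a) → {E} and {G}.
No further refinement is possible. Final partition (8 blocks): {B} | {E} | {I} | {C} | {A} | {F} | {J} | {G}.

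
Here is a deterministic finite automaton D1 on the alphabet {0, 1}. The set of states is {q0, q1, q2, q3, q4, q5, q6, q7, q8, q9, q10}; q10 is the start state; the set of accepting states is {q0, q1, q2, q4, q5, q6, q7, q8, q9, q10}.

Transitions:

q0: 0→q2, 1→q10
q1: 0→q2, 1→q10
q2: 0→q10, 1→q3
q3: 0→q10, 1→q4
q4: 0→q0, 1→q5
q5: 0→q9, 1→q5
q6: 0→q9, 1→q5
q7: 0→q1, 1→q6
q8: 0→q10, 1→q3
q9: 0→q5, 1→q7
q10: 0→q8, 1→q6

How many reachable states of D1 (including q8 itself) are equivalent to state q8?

Every state is reachable, so we keep all 11.
Initial partition by acceptance: {q0,q1,q2,q4,q5,q6,q7,q8,q9,q10} | {q3}.
On input 1, block {q0,q1,q2,q4,q5,q6,q7,q8,q9,q10} splits into {q0,q1,q4,q5,q6,q7,q9,q10} and {q2,q8}.
Split {q0,q1,q4,q5,q6,q7,q9,q10} by δ(·,0) → {q4,q5,q6,q7,q9} and {q0,q1,q10}.
On input 0, block {q4,q5,q6,q7,q9} splits into {q5,q6,q9} and {q4,q7}.
Refine {q5,q6,q9} on symbol 1: members go to different blocks, giving {q5,q6} and {q9}.
Split {q0,q1,q10} by δ(·,1) → {q0,q1} and {q10}.
Stable partition: {q5,q6} | {q3} | {q2,q8} | {q0,q1} | {q4,q7} | {q9} | {q10} — 7 equivalence classes.
State q8 belongs to the block {q2,q8}, which has 2 states.

2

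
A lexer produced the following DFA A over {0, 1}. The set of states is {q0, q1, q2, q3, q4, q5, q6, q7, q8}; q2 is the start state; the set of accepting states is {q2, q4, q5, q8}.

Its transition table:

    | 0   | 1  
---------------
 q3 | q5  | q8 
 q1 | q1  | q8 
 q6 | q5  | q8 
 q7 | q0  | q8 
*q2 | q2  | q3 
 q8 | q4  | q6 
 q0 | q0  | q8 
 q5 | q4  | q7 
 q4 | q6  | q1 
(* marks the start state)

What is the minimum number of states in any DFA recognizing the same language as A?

Every state is reachable, so we keep all 9.
P0 = {q2,q4,q5,q8} | {q0,q1,q3,q6,q7}.
Refine {q2,q4,q5,q8} on symbol 0: members go to different blocks, giving {q2,q5,q8} and {q4}.
Split {q2,q5,q8} by δ(·,0) → {q5,q8} and {q2}.
On input 0, block {q0,q1,q3,q6,q7} splits into {q0,q1,q7} and {q3,q6}.
On input 1, block {q5,q8} splits into {q5} and {q8}.
The partition is now stable with 6 blocks: {q5} | {q0,q1,q7} | {q4} | {q2} | {q3,q6} | {q8}.

6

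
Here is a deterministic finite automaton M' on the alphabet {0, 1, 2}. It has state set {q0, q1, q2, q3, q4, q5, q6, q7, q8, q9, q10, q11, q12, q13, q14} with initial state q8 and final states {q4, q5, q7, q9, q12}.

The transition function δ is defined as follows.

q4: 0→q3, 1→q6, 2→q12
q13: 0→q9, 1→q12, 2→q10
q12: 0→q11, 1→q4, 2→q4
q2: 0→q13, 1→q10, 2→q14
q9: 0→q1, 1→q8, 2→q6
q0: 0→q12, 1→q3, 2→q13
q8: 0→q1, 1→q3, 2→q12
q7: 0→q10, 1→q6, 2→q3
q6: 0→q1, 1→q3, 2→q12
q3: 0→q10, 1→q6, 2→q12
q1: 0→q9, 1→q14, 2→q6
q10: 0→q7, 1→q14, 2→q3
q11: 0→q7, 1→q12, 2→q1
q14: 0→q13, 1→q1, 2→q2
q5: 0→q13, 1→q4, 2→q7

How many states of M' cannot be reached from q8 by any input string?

2

No path from q8 leads to q0, q5; the other 13 states are all reachable.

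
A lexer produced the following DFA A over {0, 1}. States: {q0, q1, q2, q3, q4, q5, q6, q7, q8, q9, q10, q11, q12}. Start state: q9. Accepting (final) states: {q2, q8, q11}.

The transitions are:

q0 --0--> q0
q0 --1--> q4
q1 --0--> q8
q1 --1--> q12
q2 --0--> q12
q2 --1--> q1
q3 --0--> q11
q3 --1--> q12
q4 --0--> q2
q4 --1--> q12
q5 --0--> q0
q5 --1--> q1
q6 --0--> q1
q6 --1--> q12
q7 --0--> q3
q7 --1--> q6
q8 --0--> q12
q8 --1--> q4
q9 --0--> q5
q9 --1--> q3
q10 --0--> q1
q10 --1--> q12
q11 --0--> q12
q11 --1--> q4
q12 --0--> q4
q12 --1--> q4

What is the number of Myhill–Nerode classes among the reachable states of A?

4

States {q6,q7,q10} cannot be reached from the start state, so discard them.
Initial partition by acceptance: {q2,q8,q11} | {q0,q1,q3,q4,q5,q9,q12}.
Refine {q0,q1,q3,q4,q5,q9,q12} on symbol 0: members go to different blocks, giving {q0,q5,q9,q12} and {q1,q3,q4}.
Refine {q0,q5,q9,q12} on symbol 0: members go to different blocks, giving {q0,q5,q9} and {q12}.
Stable partition: {q2,q8,q11} | {q0,q5,q9} | {q1,q3,q4} | {q12} — 4 equivalence classes.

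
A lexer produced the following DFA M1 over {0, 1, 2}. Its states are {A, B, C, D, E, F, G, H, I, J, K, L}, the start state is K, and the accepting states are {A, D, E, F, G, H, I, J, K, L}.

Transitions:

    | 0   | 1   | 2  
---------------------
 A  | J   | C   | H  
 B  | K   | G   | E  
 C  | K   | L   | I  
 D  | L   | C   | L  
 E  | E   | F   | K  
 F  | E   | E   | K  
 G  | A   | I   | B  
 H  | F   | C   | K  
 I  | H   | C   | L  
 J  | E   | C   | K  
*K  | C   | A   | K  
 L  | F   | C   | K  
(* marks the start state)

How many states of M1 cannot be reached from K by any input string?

Starting at K and following transitions, the reachable set is {A, C, E, F, H, I, J, K, L}. That leaves B, D, G unreachable — 3 in total.

3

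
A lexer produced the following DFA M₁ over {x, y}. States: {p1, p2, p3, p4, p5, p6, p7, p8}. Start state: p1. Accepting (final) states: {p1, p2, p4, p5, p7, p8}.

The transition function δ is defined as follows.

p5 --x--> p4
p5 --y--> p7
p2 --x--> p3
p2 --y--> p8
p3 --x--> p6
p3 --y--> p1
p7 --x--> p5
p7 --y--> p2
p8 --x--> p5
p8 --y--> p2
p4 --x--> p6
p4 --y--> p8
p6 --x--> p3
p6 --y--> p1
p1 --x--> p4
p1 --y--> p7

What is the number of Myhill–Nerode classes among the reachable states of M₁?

4

Initial partition by acceptance: {p1,p2,p4,p5,p7,p8} | {p3,p6}.
Split {p1,p2,p4,p5,p7,p8} by δ(·,x) → {p1,p5,p7,p8} and {p2,p4}.
Refine {p1,p5,p7,p8} on symbol x: members go to different blocks, giving {p1,p5} and {p7,p8}.
Stable partition: {p1,p5} | {p3,p6} | {p2,p4} | {p7,p8} — 4 equivalence classes.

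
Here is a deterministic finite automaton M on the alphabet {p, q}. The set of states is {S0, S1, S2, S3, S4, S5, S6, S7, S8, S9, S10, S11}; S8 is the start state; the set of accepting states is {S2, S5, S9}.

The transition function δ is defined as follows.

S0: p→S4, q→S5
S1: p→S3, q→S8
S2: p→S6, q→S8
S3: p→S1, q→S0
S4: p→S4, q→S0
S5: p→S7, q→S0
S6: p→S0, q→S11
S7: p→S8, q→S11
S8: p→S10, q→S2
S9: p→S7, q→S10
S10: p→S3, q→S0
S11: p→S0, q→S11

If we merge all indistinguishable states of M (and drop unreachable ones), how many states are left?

First remove the unreachable states {S9}; 11 states remain.
Start with accepting vs non-accepting: {S2,S5} | {S0,S1,S3,S4,S6,S7,S8,S10,S11}.
Refine {S0,S1,S3,S4,S6,S7,S8,S10,S11} on symbol q: members go to different blocks, giving {S1,S3,S4,S6,S7,S10,S11} and {S0,S8}.
Split {S1,S3,S4,S6,S7,S10,S11} by δ(·,p) → {S1,S3,S4,S10} and {S6,S7,S11}.
No further refinement is possible. Final partition (4 blocks): {S2,S5} | {S1,S3,S4,S10} | {S0,S8} | {S6,S7,S11}.

4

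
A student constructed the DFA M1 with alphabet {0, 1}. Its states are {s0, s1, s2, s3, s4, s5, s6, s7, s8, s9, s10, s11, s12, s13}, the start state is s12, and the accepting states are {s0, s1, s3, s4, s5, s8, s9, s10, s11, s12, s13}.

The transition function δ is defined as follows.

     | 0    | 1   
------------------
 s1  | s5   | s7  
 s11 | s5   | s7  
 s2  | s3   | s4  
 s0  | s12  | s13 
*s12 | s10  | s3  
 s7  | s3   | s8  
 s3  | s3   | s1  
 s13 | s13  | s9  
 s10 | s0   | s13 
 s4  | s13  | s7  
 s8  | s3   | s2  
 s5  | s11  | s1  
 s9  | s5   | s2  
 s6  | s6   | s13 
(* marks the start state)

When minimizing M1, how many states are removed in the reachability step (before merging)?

1

Starting at s12 and following transitions, the reachable set is {s0, s1, s2, s3, s4, s5, s7, s8, s9, s10, s11, s12, s13}. That leaves s6 unreachable — 1 in total.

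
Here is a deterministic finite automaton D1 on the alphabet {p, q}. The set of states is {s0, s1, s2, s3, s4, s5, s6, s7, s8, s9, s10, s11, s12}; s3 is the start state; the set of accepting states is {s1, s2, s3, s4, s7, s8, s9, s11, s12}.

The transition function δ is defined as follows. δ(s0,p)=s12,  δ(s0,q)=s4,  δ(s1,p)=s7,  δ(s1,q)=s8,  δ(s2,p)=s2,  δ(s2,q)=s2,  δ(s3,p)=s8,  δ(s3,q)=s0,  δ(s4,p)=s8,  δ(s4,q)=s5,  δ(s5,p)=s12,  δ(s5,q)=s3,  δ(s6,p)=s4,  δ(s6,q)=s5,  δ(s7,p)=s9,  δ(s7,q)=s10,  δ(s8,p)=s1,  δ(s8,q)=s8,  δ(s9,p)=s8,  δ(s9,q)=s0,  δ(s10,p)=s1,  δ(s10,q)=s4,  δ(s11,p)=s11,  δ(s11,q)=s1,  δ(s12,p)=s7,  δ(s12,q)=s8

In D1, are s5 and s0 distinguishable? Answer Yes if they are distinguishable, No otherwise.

No

States {s2,s6,s11} cannot be reached from the start state, so discard them.
P0 = {s1,s3,s4,s7,s8,s9,s12} | {s0,s5,s10}.
Refine {s1,s3,s4,s7,s8,s9,s12} on symbol q: members go to different blocks, giving {s3,s4,s7,s9} and {s1,s8,s12}.
Refine {s3,s4,s7,s9} on symbol p: members go to different blocks, giving {s3,s4,s9} and {s7}.
Split {s1,s8,s12} by δ(·,p) → {s1,s12} and {s8}.
Stable partition: {s3,s4,s9} | {s0,s5,s10} | {s1,s12} | {s7} | {s8} — 5 equivalence classes.
s5 and s0 lie in the same block of the stable partition, so they are equivalent — no string distinguishes them.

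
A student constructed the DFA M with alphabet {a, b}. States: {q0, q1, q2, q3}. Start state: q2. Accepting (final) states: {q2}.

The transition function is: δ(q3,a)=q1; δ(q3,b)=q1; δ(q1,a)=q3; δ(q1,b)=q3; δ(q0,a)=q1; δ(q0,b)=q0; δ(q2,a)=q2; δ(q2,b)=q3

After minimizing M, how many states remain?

2

First remove the unreachable states {q0}; 3 states remain.
Initial partition by acceptance: {q2} | {q1,q3}.
Stable partition: {q2} | {q1,q3} — 2 equivalence classes.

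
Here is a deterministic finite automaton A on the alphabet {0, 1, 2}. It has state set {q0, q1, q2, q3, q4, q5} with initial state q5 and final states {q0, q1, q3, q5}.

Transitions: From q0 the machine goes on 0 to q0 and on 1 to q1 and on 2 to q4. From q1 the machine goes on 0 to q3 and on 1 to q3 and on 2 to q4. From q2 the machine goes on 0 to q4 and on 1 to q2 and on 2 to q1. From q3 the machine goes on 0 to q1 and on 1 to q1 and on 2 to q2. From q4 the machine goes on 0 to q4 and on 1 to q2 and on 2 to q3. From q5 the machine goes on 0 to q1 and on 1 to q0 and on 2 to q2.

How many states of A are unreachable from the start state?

A breadth-first search from the start state visits every state.

0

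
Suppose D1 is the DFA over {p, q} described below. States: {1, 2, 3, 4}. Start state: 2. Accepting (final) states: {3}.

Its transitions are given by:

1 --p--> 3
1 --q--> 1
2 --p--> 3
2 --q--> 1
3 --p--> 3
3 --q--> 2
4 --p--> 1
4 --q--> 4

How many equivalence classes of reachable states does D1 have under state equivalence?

2

Reachable states from the start: {1,2,3}. Unreachable: {4} — drop them.
P0 = {3} | {1,2}.
No further refinement is possible. Final partition (2 blocks): {3} | {1,2}.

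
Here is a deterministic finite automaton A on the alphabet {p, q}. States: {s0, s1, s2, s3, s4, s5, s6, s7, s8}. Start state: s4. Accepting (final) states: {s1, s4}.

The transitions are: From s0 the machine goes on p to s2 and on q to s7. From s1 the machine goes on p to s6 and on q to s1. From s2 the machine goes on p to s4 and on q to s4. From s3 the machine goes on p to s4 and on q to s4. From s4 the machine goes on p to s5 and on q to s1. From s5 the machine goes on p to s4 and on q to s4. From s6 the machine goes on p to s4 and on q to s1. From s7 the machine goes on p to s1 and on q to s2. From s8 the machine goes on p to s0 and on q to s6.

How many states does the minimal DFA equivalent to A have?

First remove the unreachable states {s0,s2,s3,s7,s8}; 4 states remain.
Start with accepting vs non-accepting: {s1,s4} | {s5,s6}.
Stable partition: {s1,s4} | {s5,s6} — 2 equivalence classes.

2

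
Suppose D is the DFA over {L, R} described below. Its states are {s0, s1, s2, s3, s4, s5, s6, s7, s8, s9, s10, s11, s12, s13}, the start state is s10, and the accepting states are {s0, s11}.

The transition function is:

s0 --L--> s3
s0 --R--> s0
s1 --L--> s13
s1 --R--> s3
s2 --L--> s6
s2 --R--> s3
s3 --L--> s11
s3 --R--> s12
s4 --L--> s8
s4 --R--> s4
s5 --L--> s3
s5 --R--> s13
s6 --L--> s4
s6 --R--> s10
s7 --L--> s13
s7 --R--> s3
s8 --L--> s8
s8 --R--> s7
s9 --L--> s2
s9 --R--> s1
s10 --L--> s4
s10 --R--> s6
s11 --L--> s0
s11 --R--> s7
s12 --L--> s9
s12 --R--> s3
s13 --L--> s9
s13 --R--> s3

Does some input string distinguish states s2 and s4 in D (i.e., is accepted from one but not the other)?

Reachable states from the start: {s0,s1,s2,s3,s4,s6,s7,s8,s9,s10,s11,s12,s13}. Unreachable: {s5} — drop them.
Initial partition by acceptance: {s0,s11} | {s1,s2,s3,s4,s6,s7,s8,s9,s10,s12,s13}.
Split {s0,s11} by δ(·,L) → {s0} and {s11}.
On input L, block {s1,s2,s3,s4,s6,s7,s8,s9,s10,s12,s13} splits into {s1,s2,s4,s6,s7,s8,s9,s10,s12,s13} and {s3}.
Split {s1,s2,s4,s6,s7,s8,s9,s10,s12,s13} by δ(·,R) → {s1,s2,s7,s12,s13} and {s4,s6,s8,s9,s10}.
Refine {s1,s2,s7,s12,s13} on symbol L: members go to different blocks, giving {s2,s12,s13} and {s1,s7}.
Refine {s4,s6,s8,s9,s10} on symbol L: members go to different blocks, giving {s4,s6,s8,s10} and {s9}.
Split {s2,s12,s13} by δ(·,L) → {s12,s13} and {s2}.
Refine {s4,s6,s8,s10} on symbol R: members go to different blocks, giving {s4,s6,s10} and {s8}.
Split {s4,s6,s10} by δ(·,L) → {s6,s10} and {s4}.
No further refinement is possible. Final partition (10 blocks): {s0} | {s12,s13} | {s11} | {s3} | {s6,s10} | {s1,s7} | {s9} | {s2} | {s8} | {s4}.
s2 and s4 end up in different blocks, so they are distinguishable. For instance, the string 'RL' is accepted from only s2.

Yes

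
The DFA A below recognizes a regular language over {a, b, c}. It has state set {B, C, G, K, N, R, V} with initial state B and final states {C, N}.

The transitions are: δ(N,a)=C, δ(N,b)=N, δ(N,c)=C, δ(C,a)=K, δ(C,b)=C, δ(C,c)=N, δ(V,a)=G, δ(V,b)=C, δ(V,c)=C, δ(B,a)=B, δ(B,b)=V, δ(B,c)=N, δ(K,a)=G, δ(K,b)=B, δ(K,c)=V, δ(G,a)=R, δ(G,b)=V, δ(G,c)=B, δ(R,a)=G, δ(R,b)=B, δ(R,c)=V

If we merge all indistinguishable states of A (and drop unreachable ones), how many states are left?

6

P0 = {C,N} | {B,G,K,R,V}.
Refine {C,N} on symbol a: members go to different blocks, giving {N} and {C}.
On input b, block {B,G,K,R,V} splits into {B,G,K,R} and {V}.
On input b, block {B,G,K,R} splits into {B,G} and {K,R}.
Split {B,G} by δ(·,a) → {G} and {B}.
The partition is now stable with 6 blocks: {N} | {G} | {C} | {V} | {K,R} | {B}.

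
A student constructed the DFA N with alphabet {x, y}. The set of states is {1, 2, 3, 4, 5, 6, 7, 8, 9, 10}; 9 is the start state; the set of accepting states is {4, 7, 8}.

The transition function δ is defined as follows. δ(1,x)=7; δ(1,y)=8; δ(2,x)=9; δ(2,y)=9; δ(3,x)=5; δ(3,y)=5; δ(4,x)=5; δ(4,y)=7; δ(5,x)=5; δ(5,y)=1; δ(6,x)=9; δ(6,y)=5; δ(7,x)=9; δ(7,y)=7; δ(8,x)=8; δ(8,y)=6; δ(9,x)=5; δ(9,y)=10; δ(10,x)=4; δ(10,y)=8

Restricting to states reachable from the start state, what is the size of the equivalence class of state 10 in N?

First remove the unreachable states {2,3}; 8 states remain.
Initial partition by acceptance: {4,7,8} | {1,5,6,9,10}.
Refine {4,7,8} on symbol x: members go to different blocks, giving {4,7} and {8}.
Refine {1,5,6,9,10} on symbol x: members go to different blocks, giving {5,6,9} and {1,10}.
On input y, block {5,6,9} splits into {5,9} and {6}.
Stable partition: {4,7} | {5,9} | {8} | {1,10} | {6} — 5 equivalence classes.
The equivalence class containing 10 is {1,10}, of size 2.

2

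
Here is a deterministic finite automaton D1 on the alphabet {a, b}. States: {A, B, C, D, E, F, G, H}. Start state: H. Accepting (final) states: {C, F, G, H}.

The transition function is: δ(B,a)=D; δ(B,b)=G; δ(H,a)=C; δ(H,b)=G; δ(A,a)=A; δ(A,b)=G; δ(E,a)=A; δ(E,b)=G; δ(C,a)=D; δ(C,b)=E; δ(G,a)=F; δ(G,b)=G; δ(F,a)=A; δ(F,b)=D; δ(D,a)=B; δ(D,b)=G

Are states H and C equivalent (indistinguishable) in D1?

No

P0 = {C,F,G,H} | {A,B,D,E}.
Split {C,F,G,H} by δ(·,a) → {C,F} and {G,H}.
Stable partition: {C,F} | {A,B,D,E} | {G,H} — 3 equivalence classes.
H and C end up in different blocks, so they are distinguishable. For instance, the string 'a' is accepted from only H.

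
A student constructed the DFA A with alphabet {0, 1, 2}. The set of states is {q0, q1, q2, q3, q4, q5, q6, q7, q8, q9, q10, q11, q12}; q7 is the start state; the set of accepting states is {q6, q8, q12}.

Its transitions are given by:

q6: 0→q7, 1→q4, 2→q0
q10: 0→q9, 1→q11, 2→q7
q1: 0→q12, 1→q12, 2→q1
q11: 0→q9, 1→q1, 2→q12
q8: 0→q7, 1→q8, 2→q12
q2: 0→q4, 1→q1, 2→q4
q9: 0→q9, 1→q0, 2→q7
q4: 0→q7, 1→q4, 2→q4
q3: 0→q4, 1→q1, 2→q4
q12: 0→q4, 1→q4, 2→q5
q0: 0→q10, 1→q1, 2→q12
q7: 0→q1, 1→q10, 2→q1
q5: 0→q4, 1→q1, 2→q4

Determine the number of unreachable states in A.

Starting at q7 and following transitions, the reachable set is {q0, q1, q4, q5, q7, q9, q10, q11, q12}. That leaves q2, q3, q6, q8 unreachable — 4 in total.

4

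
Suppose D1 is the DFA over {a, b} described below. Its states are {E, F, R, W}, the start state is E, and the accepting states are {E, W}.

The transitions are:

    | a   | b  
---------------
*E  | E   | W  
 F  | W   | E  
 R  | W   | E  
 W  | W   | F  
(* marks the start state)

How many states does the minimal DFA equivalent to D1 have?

States {R} cannot be reached from the start state, so discard them.
P0 = {E,W} | {F}.
On input b, block {E,W} splits into {E} and {W}.
No further refinement is possible. Final partition (3 blocks): {E} | {F} | {W}.

3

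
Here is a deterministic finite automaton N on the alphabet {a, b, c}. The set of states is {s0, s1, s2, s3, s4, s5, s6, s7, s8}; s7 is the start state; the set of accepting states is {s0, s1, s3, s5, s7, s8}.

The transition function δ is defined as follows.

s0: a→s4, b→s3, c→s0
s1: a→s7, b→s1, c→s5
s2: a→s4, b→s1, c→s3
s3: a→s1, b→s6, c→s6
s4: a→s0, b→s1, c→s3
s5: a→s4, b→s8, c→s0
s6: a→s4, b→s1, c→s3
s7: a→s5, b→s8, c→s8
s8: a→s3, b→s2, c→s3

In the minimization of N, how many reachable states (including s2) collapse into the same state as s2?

Start with accepting vs non-accepting: {s0,s1,s3,s5,s7,s8} | {s2,s4,s6}.
Refine {s0,s1,s3,s5,s7,s8} on symbol a: members go to different blocks, giving {s1,s3,s7,s8} and {s0,s5}.
Refine {s1,s3,s7,s8} on symbol a: members go to different blocks, giving {s1,s3,s8} and {s7}.
On input a, block {s1,s3,s8} splits into {s3,s8} and {s1}.
Split {s3,s8} by δ(·,a) → {s3} and {s8}.
Refine {s2,s4,s6} on symbol a: members go to different blocks, giving {s2,s6} and {s4}.
Split {s0,s5} by δ(·,b) → {s0} and {s5}.
No further refinement is possible. Final partition (8 blocks): {s3} | {s2,s6} | {s0} | {s7} | {s1} | {s8} | {s4} | {s5}.
State s2 belongs to the block {s2,s6}, which has 2 states.

2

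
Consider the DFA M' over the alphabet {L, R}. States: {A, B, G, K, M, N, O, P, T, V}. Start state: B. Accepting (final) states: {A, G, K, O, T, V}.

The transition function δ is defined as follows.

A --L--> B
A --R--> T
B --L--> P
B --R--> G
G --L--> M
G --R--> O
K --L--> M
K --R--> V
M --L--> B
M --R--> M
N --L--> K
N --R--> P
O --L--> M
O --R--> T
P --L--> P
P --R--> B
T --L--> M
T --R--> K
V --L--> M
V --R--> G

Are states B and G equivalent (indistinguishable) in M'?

No

First remove the unreachable states {A,N}; 8 states remain.
P0 = {G,K,O,T,V} | {B,M,P}.
Split {B,M,P} by δ(·,R) → {M,P} and {B}.
On input L, block {M,P} splits into {P} and {M}.
The partition is now stable with 4 blocks: {G,K,O,T,V} | {P} | {B} | {M}.
B and G end up in different blocks, so they are distinguishable. For instance, the string 'ε' is accepted from only G.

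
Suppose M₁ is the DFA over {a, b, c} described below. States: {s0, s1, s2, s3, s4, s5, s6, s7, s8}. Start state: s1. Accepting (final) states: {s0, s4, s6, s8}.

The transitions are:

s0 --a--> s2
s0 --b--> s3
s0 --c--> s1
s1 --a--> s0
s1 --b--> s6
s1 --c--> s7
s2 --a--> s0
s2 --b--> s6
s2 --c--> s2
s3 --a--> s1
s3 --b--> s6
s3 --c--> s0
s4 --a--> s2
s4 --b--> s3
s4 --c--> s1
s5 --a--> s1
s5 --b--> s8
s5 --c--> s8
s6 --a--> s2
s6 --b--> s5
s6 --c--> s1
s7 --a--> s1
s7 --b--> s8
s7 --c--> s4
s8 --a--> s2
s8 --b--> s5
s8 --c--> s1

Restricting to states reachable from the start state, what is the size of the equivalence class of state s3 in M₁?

Initial partition by acceptance: {s0,s4,s6,s8} | {s1,s2,s3,s5,s7}.
On input a, block {s1,s2,s3,s5,s7} splits into {s3,s5,s7} and {s1,s2}.
Split {s1,s2} by δ(·,c) → {s1} and {s2}.
The partition is now stable with 4 blocks: {s0,s4,s6,s8} | {s3,s5,s7} | {s1} | {s2}.
The equivalence class containing s3 is {s3,s5,s7}, of size 3.

3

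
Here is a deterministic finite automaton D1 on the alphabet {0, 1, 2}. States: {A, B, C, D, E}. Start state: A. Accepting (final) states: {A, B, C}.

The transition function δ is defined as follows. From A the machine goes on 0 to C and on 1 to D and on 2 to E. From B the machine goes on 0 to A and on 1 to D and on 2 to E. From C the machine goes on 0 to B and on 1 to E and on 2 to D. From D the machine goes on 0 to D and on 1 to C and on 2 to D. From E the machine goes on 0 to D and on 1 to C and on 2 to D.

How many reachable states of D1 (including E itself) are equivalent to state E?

Every state is reachable, so we keep all 5.
Start with accepting vs non-accepting: {A,B,C} | {D,E}.
No further refinement is possible. Final partition (2 blocks): {A,B,C} | {D,E}.
State E belongs to the block {D,E}, which has 2 states.

2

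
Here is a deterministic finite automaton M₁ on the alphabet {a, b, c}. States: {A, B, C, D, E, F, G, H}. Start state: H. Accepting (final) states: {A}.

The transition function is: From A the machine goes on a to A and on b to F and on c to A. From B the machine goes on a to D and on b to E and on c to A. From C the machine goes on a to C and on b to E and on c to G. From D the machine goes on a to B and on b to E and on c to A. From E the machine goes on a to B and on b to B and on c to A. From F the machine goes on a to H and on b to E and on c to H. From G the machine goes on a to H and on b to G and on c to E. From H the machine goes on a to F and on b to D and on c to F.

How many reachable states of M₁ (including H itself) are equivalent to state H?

First remove the unreachable states {C,G}; 6 states remain.
Start with accepting vs non-accepting: {A} | {B,D,E,F,H}.
Refine {B,D,E,F,H} on symbol c: members go to different blocks, giving {B,D,E} and {F,H}.
Stable partition: {A} | {B,D,E} | {F,H} — 3 equivalence classes.
State H belongs to the block {F,H}, which has 2 states.

2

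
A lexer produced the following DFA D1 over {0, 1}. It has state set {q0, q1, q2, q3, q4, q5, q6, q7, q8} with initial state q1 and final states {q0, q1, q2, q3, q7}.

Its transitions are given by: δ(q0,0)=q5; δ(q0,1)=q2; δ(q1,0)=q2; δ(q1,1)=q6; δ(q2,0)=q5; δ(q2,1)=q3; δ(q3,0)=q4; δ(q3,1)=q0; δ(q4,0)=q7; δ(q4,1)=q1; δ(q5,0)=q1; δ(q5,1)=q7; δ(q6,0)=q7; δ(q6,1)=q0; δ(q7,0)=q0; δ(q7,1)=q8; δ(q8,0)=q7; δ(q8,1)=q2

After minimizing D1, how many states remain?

Every state is reachable, so we keep all 9.
Initial partition by acceptance: {q0,q1,q2,q3,q7} | {q4,q5,q6,q8}.
Refine {q0,q1,q2,q3,q7} on symbol 0: members go to different blocks, giving {q0,q2,q3} and {q1,q7}.
Split {q4,q5,q6,q8} by δ(·,1) → {q4,q5} and {q6,q8}.
Stable partition: {q0,q2,q3} | {q4,q5} | {q1,q7} | {q6,q8} — 4 equivalence classes.

4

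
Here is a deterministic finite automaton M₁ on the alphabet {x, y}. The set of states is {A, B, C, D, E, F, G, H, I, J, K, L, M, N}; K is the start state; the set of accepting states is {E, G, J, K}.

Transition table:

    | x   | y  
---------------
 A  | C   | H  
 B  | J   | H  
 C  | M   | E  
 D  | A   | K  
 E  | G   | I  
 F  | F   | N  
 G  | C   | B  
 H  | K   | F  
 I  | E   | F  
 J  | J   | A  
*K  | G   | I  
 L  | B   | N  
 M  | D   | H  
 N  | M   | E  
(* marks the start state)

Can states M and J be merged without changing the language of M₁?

States {L} cannot be reached from the start state, so discard them.
Start with accepting vs non-accepting: {E,G,J,K} | {A,B,C,D,F,H,I,M,N}.
Split {E,G,J,K} by δ(·,x) → {E,J,K} and {G}.
Refine {E,J,K} on symbol x: members go to different blocks, giving {E,K} and {J}.
Refine {A,B,C,D,F,H,I,M,N} on symbol x: members go to different blocks, giving {A,C,D,F,M,N} and {H,I} and {B}.
On input y, block {A,C,D,F,M,N} splits into {C,D,N} and {A,M} and {F}.
The partition is now stable with 8 blocks: {E,K} | {C,D,N} | {G} | {J} | {H,I} | {B} | {A,M} | {F}.
M and J end up in different blocks, so they are distinguishable. For instance, the string 'ε' is accepted from only J.

No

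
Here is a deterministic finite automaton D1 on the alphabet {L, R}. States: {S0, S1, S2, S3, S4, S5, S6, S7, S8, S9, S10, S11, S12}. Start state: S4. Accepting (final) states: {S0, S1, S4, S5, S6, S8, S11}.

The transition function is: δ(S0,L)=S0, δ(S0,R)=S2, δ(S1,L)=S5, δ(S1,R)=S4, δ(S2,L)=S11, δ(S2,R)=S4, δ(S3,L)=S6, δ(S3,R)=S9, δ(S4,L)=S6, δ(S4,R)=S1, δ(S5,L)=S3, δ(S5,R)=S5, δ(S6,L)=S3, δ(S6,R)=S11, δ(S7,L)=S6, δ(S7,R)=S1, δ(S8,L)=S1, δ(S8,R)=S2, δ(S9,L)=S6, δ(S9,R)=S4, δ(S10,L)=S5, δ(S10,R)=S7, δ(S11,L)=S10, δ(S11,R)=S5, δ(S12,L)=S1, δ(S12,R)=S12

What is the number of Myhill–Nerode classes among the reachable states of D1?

First remove the unreachable states {S0,S2,S8,S12}; 9 states remain.
Start with accepting vs non-accepting: {S1,S4,S5,S6,S11} | {S3,S7,S9,S10}.
Split {S1,S4,S5,S6,S11} by δ(·,L) → {S5,S6,S11} and {S1,S4}.
Split {S3,S7,S9,S10} by δ(·,R) → {S3,S10} and {S7,S9}.
Stable partition: {S5,S6,S11} | {S3,S10} | {S1,S4} | {S7,S9} — 4 equivalence classes.

4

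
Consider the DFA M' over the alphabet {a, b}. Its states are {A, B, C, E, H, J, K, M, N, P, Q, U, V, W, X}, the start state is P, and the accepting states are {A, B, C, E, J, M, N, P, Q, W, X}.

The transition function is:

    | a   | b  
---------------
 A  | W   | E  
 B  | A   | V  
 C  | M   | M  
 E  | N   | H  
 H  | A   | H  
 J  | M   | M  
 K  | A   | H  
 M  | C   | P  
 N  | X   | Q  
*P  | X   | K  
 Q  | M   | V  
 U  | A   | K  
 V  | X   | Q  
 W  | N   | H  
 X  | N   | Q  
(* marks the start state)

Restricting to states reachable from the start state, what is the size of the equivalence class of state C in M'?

First remove the unreachable states {B,J,U}; 12 states remain.
Start with accepting vs non-accepting: {A,C,E,M,N,P,Q,W,X} | {H,K,V}.
Refine {A,C,E,M,N,P,Q,W,X} on symbol b: members go to different blocks, giving {A,C,M,N,X} and {E,P,Q,W}.
Split {A,C,M,N,X} by δ(·,a) → {C,M,N,X} and {A}.
Refine {C,M,N,X} on symbol b: members go to different blocks, giving {M,N,X} and {C}.
On input a, block {M,N,X} splits into {N,X} and {M}.
On input a, block {H,K,V} splits into {H,K} and {V}.
Refine {E,P,Q,W} on symbol a: members go to different blocks, giving {E,P,W} and {Q}.
No further refinement is possible. Final partition (8 blocks): {N,X} | {H,K} | {E,P,W} | {A} | {C} | {M} | {V} | {Q}.
The equivalence class containing C is {C}, of size 1.

1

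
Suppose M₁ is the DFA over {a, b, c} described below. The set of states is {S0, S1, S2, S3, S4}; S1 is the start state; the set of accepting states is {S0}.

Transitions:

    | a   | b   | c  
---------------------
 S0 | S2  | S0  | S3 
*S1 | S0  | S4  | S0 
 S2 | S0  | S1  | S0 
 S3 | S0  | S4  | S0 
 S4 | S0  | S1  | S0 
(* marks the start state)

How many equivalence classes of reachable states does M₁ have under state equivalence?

Initial partition by acceptance: {S0} | {S1,S2,S3,S4}.
Stable partition: {S0} | {S1,S2,S3,S4} — 2 equivalence classes.

2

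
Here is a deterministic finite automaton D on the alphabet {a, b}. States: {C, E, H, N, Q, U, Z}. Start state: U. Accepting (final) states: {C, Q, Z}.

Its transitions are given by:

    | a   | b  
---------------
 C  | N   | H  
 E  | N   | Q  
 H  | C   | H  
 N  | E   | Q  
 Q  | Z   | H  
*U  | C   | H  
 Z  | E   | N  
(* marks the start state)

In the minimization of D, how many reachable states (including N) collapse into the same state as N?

P0 = {C,Q,Z} | {E,H,N,U}.
Refine {C,Q,Z} on symbol a: members go to different blocks, giving {C,Z} and {Q}.
On input a, block {E,H,N,U} splits into {E,N} and {H,U}.
On input b, block {C,Z} splits into {C} and {Z}.
Stable partition: {C} | {E,N} | {Q} | {H,U} | {Z} — 5 equivalence classes.
The equivalence class containing N is {E,N}, of size 2.

2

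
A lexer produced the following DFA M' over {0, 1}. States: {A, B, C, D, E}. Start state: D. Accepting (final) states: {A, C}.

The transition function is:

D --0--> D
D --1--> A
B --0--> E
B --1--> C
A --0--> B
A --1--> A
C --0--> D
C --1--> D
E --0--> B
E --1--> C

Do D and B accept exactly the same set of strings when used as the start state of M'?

No

All states are reachable from the start state.
Initial partition by acceptance: {A,C} | {B,D,E}.
Split {A,C} by δ(·,1) → {A} and {C}.
On input 1, block {B,D,E} splits into {B,E} and {D}.
No further refinement is possible. Final partition (4 blocks): {A} | {B,E} | {C} | {D}.
D and B end up in different blocks, so they are distinguishable. For instance, the string '11' is accepted from only D.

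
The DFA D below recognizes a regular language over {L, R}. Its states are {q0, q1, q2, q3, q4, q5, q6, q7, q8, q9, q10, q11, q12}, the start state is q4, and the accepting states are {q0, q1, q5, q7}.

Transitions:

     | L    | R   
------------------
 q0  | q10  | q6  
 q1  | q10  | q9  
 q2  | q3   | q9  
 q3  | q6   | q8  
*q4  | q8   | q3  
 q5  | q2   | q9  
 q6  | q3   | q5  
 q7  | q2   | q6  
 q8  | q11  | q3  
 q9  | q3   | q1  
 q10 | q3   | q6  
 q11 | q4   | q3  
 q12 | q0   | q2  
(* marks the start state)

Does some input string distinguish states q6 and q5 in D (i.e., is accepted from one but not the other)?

States {q0,q7,q12} cannot be reached from the start state, so discard them.
P0 = {q1,q5} | {q2,q3,q4,q6,q8,q9,q10,q11}.
Split {q2,q3,q4,q6,q8,q9,q10,q11} by δ(·,R) → {q2,q3,q4,q8,q10,q11} and {q6,q9}.
On input L, block {q2,q3,q4,q8,q10,q11} splits into {q2,q4,q8,q10,q11} and {q3}.
Refine {q2,q4,q8,q10,q11} on symbol L: members go to different blocks, giving {q4,q8,q11} and {q2,q10}.
The partition is now stable with 5 blocks: {q1,q5} | {q4,q8,q11} | {q6,q9} | {q3} | {q2,q10}.
q6 and q5 end up in different blocks, so they are distinguishable. For instance, the string 'ε' is accepted from only q5.

Yes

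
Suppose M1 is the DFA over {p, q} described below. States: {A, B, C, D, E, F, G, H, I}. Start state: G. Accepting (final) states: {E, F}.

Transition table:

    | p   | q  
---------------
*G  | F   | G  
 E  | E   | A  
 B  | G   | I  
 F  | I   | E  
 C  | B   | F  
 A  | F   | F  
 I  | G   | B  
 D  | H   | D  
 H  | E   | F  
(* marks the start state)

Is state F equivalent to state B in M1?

No

Reachable states from the start: {A,B,E,F,G,I}. Unreachable: {C,D,H} — drop them.
P0 = {E,F} | {A,B,G,I}.
On input p, block {E,F} splits into {E} and {F}.
Split {A,B,G,I} by δ(·,p) → {A,G} and {B,I}.
On input q, block {A,G} splits into {A} and {G}.
The partition is now stable with 5 blocks: {E} | {A} | {F} | {B,I} | {G}.
F and B end up in different blocks, so they are distinguishable. For instance, the string 'ε' is accepted from only F.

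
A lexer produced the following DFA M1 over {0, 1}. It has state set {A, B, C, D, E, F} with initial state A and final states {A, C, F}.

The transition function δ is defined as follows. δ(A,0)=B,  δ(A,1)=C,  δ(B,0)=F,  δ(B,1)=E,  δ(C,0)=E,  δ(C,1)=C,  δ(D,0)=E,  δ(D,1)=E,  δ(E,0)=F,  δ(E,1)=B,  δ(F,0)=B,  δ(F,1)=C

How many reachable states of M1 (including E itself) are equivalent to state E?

2

States {D} cannot be reached from the start state, so discard them.
Start with accepting vs non-accepting: {A,C,F} | {B,E}.
Stable partition: {A,C,F} | {B,E} — 2 equivalence classes.
The equivalence class containing E is {B,E}, of size 2.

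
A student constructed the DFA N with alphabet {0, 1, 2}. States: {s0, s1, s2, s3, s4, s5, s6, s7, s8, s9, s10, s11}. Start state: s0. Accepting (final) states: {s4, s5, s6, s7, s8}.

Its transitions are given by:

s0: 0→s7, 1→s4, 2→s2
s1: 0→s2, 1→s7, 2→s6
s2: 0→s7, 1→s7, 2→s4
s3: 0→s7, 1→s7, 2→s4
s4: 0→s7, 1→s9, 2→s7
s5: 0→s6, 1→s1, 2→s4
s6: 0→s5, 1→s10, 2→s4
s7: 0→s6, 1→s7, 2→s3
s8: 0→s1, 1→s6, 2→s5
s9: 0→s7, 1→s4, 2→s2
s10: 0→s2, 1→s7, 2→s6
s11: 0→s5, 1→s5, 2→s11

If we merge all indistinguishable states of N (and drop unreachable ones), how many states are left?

First remove the unreachable states {s8,s11}; 10 states remain.
P0 = {s4,s5,s6,s7} | {s0,s1,s2,s3,s9,s10}.
On input 1, block {s4,s5,s6,s7} splits into {s4,s5,s6} and {s7}.
On input 0, block {s4,s5,s6} splits into {s5,s6} and {s4}.
On input 0, block {s0,s1,s2,s3,s9,s10} splits into {s0,s2,s3,s9} and {s1,s10}.
Refine {s0,s2,s3,s9} on symbol 1: members go to different blocks, giving {s0,s9} and {s2,s3}.
Stable partition: {s5,s6} | {s0,s9} | {s7} | {s4} | {s1,s10} | {s2,s3} — 6 equivalence classes.

6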